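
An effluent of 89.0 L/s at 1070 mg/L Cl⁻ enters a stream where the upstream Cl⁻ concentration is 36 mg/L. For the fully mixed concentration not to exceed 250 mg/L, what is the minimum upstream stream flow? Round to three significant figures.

Set C_mix = 250: (Q·36.00 + 89.00·1070) / (Q + 89.00) = 250
→ Q = 89.00·(1070 − 250)/(250 − 36.00) = 341.0 L/s.

341 L/s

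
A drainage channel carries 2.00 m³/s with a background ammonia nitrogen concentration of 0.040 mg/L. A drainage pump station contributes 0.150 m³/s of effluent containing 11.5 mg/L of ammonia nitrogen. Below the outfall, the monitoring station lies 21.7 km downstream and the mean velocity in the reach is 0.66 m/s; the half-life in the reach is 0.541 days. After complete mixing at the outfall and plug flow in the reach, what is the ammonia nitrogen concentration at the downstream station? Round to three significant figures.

0.516 mg/L

After mixing, C = (2.000·0.04000 + 0.1500·11.50) / 2.150 = 1.805/2.150 = 0.8395 mg/L.
Travel time t = 21.7·1000 / 0.66 = 32880 s = 9.133 h.
Half-life 0.541 d → k = ln 2 / 0.541 = 1.281 d⁻¹.
Applying C = C₀e^(−kt): 0.8395 × 0.6141 = 0.5156 mg/L.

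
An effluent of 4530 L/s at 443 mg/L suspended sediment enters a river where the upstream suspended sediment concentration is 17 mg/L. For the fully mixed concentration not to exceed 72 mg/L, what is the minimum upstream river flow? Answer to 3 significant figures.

Set C_mix = 72: (Q·17.00 + 4530·443.0) / (Q + 4530) = 72
→ Q = 4530·(443.0 − 72)/(72 − 17.00) = 30560 L/s.

30600 L/s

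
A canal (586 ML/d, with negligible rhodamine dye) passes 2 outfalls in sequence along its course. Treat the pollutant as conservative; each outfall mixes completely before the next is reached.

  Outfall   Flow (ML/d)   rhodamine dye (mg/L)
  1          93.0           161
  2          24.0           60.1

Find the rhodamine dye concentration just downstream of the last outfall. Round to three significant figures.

23.4 mg/L

After outfall 1: Q = 586.0 + 93.00 = 679.0 ML/d; C = (586.0·0 + 93.00·161.0)/679.0 = 22.05 mg/L.
After outfall 2: Q = 679.0 + 24.00 = 703.0 ML/d; C = (679.0·22.05 + 24.00·60.10)/703.0 = 23.35 mg/L.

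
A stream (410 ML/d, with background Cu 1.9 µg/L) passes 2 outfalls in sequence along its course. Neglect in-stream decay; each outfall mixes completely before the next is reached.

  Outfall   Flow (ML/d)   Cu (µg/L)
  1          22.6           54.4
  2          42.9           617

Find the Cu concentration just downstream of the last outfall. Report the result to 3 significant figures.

59.9 µg/L

Below outfall 1: Q → 432.6 ML/d, C = (410.0·1.900 + 22.60·54.40)/432.6 = 4.643 µg/L.
Below outfall 2: Q → 475.5 ML/d, C = (432.6·4.643 + 42.90·617.0)/475.5 = 59.89 µg/L.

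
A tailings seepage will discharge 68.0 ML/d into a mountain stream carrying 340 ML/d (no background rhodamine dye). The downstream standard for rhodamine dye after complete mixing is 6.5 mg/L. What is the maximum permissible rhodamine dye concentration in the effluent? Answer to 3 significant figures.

At the limit, (Qr·Cr + Qe·Cₑ)/(Qr + Qe) = 6.5:
Cₑ = (408.0·6.5 − 340.0·0) / 68.00 = 39.00 mg/L.

39.0 mg/L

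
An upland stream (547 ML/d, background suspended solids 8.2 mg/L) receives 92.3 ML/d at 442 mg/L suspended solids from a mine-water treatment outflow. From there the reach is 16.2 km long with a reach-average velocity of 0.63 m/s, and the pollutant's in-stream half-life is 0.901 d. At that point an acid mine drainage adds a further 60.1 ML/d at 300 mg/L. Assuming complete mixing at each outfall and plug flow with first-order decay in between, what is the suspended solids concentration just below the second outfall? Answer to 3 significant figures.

77.3 mg/L

Mass balance: C = (547.0·8.200 + 92.30·442.0) / 639.3 = 45280/639.3 = 70.83 mg/L; combined flow 639.3 ML/d.
Travel time t = 16.2·1000 / 0.63 = 25710 s = 7.143 h.
Half-life 0.901 d → k = ln 2 / 0.901 = 0.7693 d⁻¹.
First-order decay: C = 70.83·exp(−k·t) = 70.83·0.7954 = 56.34 mg/L.
At the second outfall, C = (639.3·56.34 + 60.10·300.0) / (639.3 + 60.10) = 77.27 mg/L.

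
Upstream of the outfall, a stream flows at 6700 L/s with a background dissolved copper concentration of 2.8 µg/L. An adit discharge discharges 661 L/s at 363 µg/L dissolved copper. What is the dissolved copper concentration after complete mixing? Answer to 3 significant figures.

Mass balance: C = (6700·2.800 + 661.0·363.0) / 7361 = 258700/7361 = 35.15 µg/L.

35.1 µg/L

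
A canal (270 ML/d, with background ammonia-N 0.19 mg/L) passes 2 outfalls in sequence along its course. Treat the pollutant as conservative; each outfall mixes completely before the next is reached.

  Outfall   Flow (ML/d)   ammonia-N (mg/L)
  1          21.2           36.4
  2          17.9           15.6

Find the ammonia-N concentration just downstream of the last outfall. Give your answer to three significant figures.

3.57 mg/L

Below outfall 1: Q → 291.2 ML/d, C = (270.0·0.1900 + 21.20·36.40)/291.2 = 2.826 mg/L.
Below outfall 2: Q → 309.1 ML/d, C = (291.2·2.826 + 17.90·15.60)/309.1 = 3.566 mg/L.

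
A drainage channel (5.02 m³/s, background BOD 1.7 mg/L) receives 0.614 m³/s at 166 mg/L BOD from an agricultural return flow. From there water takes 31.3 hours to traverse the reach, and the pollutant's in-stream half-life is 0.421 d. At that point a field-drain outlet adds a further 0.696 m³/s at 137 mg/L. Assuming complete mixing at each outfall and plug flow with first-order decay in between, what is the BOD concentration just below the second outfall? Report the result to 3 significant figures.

17.1 mg/L

Flow-weighted average: C = (5.020·1.700 + 0.6140·166.0) / 5.634 = 110.5/5.634 = 19.61 mg/L; combined flow 5.634 m³/s.
Half-life 0.421 d → k = ln 2 / 0.421 = 1.646 d⁻¹.
Applying C = C₀e^(−kt): 19.61 × 0.1168 = 2.290 mg/L.
At the second outfall, C = (5.634·2.290 + 0.6960·137.0) / (5.634 + 0.6960) = 17.10 mg/L.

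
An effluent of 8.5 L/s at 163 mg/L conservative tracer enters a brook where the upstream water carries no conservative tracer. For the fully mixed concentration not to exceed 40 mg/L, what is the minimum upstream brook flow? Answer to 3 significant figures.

Set C_mix = 40: (Q·0 + 8.500·163.0) / (Q + 8.500) = 40
→ Q = 8.500·(163.0 − 40)/(40 − 0) = 26.14 L/s.

26.1 L/s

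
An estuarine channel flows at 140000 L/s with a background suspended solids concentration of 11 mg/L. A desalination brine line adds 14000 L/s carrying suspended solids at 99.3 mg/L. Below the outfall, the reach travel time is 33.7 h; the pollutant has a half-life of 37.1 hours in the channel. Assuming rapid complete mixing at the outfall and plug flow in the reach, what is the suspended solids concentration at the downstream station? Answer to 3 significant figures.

Mass balance: C = (140000·11.00 + 14000·99.30) / 154000 = 2930000/154000 = 19.03 mg/L.
Half-life 37.1 h → k = ln 2 / 37.1 = 0.01868 h⁻¹ = 0.4484 d⁻¹.
After decay, C = 19.03 × e^(−kt) = 19.03 × 0.5328 = 10.14 mg/L.

10.1 mg/L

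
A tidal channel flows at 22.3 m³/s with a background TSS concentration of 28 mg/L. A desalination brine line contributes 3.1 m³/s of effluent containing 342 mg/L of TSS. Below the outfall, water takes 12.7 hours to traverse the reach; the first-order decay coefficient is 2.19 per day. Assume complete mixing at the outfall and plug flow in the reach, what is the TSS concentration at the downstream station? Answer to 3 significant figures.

Mixed concentration C = ΣQC/ΣQ = (22.30·28.00 + 3.100·342.0) / 25.40 = 1685/25.40 = 66.32 mg/L.
After decay, C = 66.32 × e^(−kt) = 66.32 × 0.3138 = 20.81 mg/L.

20.8 mg/L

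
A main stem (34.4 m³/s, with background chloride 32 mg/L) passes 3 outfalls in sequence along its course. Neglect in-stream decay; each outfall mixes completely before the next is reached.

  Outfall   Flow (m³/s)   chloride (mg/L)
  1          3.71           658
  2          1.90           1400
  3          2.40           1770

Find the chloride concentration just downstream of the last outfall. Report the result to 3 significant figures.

After outfall 1: Q = 34.40 + 3.710 = 38.11 m³/s; C = (34.40·32.00 + 3.710·658.0)/38.11 = 92.94 mg/L.
After outfall 2: Q = 38.11 + 1.900 = 40.01 m³/s; C = (38.11·92.94 + 1.900·1400)/40.01 = 155.0 mg/L.
After outfall 3: Q = 40.01 + 2.400 = 42.41 m³/s; C = (40.01·155.0 + 2.400·1770)/42.41 = 246.4 mg/L.

246 mg/L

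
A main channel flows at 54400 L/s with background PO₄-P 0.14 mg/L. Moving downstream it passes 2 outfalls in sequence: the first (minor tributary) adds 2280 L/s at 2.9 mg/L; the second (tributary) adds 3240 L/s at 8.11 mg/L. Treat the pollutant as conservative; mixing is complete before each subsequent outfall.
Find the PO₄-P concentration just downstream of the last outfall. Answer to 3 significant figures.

0.676 mg/L

Outfall 1: combined Q = 56680 L/s; C = (54400·0.1400 + 2280·2.900)/56680 = 0.2510 mg/L.
Outfall 2: combined Q = 59920 L/s; C = (56680·0.2510 + 3240·8.110)/59920 = 0.6760 mg/L.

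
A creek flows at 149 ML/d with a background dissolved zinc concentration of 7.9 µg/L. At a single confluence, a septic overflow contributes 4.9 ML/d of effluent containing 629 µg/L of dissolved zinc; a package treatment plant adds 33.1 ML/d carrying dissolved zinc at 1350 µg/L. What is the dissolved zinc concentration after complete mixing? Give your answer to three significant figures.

262 µg/L

Flow-weighted average: C = (149.0·7.900 + 4.900·629.0 + 33.10·1350) / 187.0 = 48940/187.0 = 261.7 µg/L.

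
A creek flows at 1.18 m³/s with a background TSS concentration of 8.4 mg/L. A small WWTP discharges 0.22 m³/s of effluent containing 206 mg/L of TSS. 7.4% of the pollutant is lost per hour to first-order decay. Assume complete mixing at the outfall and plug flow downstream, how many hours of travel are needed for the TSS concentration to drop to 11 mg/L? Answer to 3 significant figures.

Mass balance: C = (1.180·8.400 + 0.2200·206.0) / 1.400 = 55.23/1.400 = 39.45 mg/L.
7.4%/h lost → k = −ln(1 − 0.074) = 0.07688 h⁻¹.
39.45·exp(−k·t) = 11 → t = ln(39.45/11)/k = 59800 s = 16.61 h.

16.6 h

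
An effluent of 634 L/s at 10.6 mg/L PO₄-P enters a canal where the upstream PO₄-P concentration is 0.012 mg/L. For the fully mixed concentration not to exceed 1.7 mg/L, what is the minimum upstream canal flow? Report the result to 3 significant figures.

3340 L/s

Set C_mix = 1.7: (Q·0.01200 + 634.0·10.60) / (Q + 634.0) = 1.7
→ Q = 634.0·(10.60 − 1.7)/(1.7 − 0.01200) = 3343 L/s.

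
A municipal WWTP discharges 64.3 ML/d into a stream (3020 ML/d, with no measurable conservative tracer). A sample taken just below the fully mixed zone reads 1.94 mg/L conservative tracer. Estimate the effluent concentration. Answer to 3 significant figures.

Mass balance: 3020·0 + 64.30·Cₑ = 3084·1.940
→ Cₑ = (3084·1.940 − 3020·0) / 64.30 = 93.06 mg/L.

93.1 mg/L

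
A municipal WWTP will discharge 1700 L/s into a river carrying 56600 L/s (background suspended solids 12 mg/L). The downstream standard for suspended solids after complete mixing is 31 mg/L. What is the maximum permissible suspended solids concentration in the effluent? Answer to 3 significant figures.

664 mg/L

At the limit, (Qr·Cr + Qe·Cₑ)/(Qr + Qe) = 31:
Cₑ = (58300·31 − 56600·12.00) / 1700 = 663.6 mg/L.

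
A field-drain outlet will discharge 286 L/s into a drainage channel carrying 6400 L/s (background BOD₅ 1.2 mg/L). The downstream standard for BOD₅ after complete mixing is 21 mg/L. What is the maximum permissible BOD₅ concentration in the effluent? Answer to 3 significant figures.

At the limit, (Qr·Cr + Qe·Cₑ)/(Qr + Qe) = 21:
Cₑ = (6686·21 − 6400·1.200) / 286.0 = 464.1 mg/L.

464 mg/L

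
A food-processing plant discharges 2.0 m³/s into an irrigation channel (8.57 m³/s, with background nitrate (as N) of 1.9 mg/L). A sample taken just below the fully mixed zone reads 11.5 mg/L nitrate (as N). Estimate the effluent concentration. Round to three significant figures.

Mass balance: 8.570·1.900 + 2.000·Cₑ = 10.57·11.50
→ Cₑ = (10.57·11.50 − 8.570·1.900) / 2.000 = 52.64 mg/L.

52.6 mg/L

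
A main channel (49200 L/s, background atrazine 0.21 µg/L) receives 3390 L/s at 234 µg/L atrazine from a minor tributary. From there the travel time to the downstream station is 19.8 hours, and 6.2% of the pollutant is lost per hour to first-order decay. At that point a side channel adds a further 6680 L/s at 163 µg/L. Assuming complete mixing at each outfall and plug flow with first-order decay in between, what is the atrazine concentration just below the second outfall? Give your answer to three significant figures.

22.2 µg/L

Mass balance: C = (49200·0.2100 + 3390·234.0) / 52590 = 803600/52590 = 15.28 µg/L; combined flow 52590 L/s.
6.2%/h lost → k = −ln(1 − 0.062) = 0.06401 h⁻¹.
First-order decay: C = 15.28·exp(−k·t) = 15.28·0.2816 = 4.303 µg/L.
At the second outfall, C = (52590·4.303 + 6680·163.0) / (52590 + 6680) = 22.19 µg/L.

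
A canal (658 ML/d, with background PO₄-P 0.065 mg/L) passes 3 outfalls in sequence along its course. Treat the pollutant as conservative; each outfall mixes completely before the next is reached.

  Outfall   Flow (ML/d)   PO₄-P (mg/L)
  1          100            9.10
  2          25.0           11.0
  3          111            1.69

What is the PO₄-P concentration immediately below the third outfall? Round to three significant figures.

Outfall 1: combined Q = 758.0 ML/d; C = (658.0·0.06500 + 100.0·9.100)/758.0 = 1.257 mg/L.
Outfall 2: combined Q = 783.0 ML/d; C = (758.0·1.257 + 25.00·11.00)/783.0 = 1.568 mg/L.
Outfall 3: combined Q = 894.0 ML/d; C = (783.0·1.568 + 111.0·1.690)/894.0 = 1.583 mg/L.

1.58 mg/L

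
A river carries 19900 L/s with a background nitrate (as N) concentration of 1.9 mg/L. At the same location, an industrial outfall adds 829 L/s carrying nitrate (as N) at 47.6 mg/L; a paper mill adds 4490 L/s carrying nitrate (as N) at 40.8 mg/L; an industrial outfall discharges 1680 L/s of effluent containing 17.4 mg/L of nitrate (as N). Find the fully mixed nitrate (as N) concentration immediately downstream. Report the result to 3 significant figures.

10.8 mg/L

Mixed concentration C = ΣQC/ΣQ = (19900·1.900 + 829.0·47.60 + 4490·40.80 + 1680·17.40) / 26900 = 289700/26900 = 10.77 mg/L.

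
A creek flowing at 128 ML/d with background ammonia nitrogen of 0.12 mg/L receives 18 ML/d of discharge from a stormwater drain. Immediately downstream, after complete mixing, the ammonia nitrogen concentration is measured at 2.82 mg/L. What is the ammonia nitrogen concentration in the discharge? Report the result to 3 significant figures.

Mass balance: 128.0·0.1200 + 18.00·Cₑ = 146.0·2.820
→ Cₑ = (146.0·2.820 − 128.0·0.1200) / 18.00 = 22.02 mg/L.

22.0 mg/L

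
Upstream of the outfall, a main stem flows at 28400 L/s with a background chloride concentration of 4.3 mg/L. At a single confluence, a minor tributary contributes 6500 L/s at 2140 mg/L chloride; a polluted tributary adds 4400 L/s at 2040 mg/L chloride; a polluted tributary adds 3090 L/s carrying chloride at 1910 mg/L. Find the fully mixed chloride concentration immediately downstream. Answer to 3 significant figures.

682 mg/L

Mass balance: C = (28400·4.300 + 6500·2140 + 4400·2040 + 3090·1910) / 42390 = 28910000/42390 = 682.0 mg/L.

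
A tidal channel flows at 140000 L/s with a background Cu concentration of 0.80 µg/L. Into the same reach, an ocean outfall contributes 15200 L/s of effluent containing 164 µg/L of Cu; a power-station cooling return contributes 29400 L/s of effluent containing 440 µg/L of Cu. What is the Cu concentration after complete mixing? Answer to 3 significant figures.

84.2 µg/L

Flow-weighted average: C = (140000·0.8000 + 15200·164.0 + 29400·440.0) / 184600 = 15540000/184600 = 84.19 µg/L.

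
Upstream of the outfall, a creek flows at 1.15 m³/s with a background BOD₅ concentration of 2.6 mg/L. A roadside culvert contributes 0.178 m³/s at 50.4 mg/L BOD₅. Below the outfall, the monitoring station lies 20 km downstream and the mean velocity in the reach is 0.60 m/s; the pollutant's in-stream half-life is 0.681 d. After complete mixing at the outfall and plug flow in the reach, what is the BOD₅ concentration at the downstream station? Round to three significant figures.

Conservation of mass: C = (1.150·2.600 + 0.1780·50.40) / 1.328 = 11.96/1.328 = 9.007 mg/L.
Travel time t = 20·1000 / 0.60 = 33330 s = 9.259 h.
Half-life 0.681 d → k = ln 2 / 0.681 = 1.018 d⁻¹.
Applying C = C₀e^(−kt): 9.007 × 0.6752 = 6.082 mg/L.

6.08 mg/L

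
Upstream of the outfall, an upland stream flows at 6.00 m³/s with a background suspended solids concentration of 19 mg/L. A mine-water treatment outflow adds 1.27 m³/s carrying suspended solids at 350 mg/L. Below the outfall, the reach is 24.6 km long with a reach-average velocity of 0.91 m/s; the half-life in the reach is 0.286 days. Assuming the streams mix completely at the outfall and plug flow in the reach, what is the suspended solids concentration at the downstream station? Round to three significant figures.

After mixing, C = (6.000·19.00 + 1.270·350.0) / 7.270 = 558.5/7.270 = 76.82 mg/L.
Travel time t = 24.6·1000 / 0.91 = 27030 s = 7.509 h.
Half-life 0.286 d → k = ln 2 / 0.286 = 2.424 d⁻¹.
Decay over the reach: 76.82·exp(−kt) = 76.82·0.4685 = 35.99 mg/L.

36.0 mg/L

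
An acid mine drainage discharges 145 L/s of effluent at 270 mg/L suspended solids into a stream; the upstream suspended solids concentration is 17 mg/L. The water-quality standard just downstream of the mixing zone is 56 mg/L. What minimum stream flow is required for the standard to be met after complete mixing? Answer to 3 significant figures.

Set C_mix = 56: (Q·17.00 + 145.0·270.0) / (Q + 145.0) = 56
→ Q = 145.0·(270.0 − 56)/(56 − 17.00) = 795.6 L/s.

796 L/s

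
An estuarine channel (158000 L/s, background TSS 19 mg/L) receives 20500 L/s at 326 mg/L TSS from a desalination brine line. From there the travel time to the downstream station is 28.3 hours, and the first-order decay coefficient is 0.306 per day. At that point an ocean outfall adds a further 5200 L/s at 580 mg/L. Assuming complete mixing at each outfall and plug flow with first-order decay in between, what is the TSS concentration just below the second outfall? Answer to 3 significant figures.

After mixing, C = (158000·19.00 + 20500·326.0) / 178500 = 9685000/178500 = 54.26 mg/L; combined flow 178500 L/s.
Applying C = C₀e^(−kt): 54.26 × 0.6971 = 37.82 mg/L.
Second outfall: C = (178500·37.82 + 5200·580.0)/183700 = 53.17 mg/L.

53.2 mg/L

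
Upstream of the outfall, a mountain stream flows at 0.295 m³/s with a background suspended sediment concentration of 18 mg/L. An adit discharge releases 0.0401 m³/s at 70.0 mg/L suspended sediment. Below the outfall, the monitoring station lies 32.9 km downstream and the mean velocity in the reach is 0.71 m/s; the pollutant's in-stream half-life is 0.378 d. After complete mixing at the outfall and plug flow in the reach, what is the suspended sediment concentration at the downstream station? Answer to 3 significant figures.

9.06 mg/L

After mixing, C = (0.2950·18.00 + 0.04010·70.00) / 0.3351 = 8.117/0.3351 = 24.22 mg/L.
Travel time t = 32.9·1000 / 0.71 = 46340 s = 12.87 h.
Half-life 0.378 d → k = ln 2 / 0.378 = 1.834 d⁻¹.
Applying C = C₀e^(−kt): 24.22 × 0.3740 = 9.060 mg/L.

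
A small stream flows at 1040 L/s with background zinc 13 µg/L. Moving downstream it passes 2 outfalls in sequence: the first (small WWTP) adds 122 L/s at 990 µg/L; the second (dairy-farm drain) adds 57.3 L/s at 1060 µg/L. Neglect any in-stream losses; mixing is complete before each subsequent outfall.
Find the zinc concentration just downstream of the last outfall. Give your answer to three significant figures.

After outfall 1: Q = 1040 + 122.0 = 1162 L/s; C = (1040·13.00 + 122.0·990.0)/1162 = 115.6 µg/L.
After outfall 2: Q = 1162 + 57.30 = 1219 L/s; C = (1162·115.6 + 57.30·1060)/1219 = 160.0 µg/L.

160 µg/L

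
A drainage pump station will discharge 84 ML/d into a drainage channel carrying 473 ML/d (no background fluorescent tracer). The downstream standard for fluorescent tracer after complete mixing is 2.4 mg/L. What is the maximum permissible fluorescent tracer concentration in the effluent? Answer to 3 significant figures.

15.9 mg/L

At the limit, (Qr·Cr + Qe·Cₑ)/(Qr + Qe) = 2.4:
Cₑ = (557.0·2.4 − 473.0·0) / 84.00 = 15.91 mg/L.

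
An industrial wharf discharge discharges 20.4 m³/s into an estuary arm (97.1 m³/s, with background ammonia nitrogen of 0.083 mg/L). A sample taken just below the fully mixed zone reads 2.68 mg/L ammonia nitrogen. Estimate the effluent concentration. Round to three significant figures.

15.0 mg/L

Mass balance: 97.10·0.08300 + 20.40·Cₑ = 117.5·2.680
→ Cₑ = (117.5·2.680 − 97.10·0.08300) / 20.40 = 15.04 mg/L.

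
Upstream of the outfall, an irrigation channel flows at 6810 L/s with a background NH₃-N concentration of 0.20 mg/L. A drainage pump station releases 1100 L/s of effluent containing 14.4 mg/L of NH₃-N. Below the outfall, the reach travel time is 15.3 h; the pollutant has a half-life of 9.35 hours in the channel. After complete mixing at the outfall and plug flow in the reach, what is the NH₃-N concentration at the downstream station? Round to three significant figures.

Flow-weighted average: C = (6810·0.2000 + 1100·14.40) / 7910 = 17200/7910 = 2.175 mg/L.
Half-life 9.35 h → k = ln 2 / 9.35 = 0.07413 h⁻¹ = 1.779 d⁻¹.
Decay over the reach: 2.175·exp(−kt) = 2.175·0.3217 = 0.6995 mg/L.

0.700 mg/L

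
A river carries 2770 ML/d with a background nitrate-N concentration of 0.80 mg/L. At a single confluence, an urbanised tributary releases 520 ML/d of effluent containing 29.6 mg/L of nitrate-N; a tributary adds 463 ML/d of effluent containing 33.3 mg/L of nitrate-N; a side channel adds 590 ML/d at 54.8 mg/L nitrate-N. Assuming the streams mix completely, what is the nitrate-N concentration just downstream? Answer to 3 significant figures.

15.0 mg/L

Flow-weighted average: C = (2770·0.8000 + 520.0·29.60 + 463.0·33.30 + 590.0·54.80) / 4343 = 65360/4343 = 15.05 mg/L.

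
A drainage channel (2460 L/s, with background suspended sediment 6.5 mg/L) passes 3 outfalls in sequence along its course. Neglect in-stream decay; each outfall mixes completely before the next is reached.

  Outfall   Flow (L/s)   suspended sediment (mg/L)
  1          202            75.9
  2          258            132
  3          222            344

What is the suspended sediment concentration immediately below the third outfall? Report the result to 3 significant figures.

Outfall 1: combined Q = 2662 L/s; C = (2460·6.500 + 202.0·75.90)/2662 = 11.77 mg/L.
Outfall 2: combined Q = 2920 L/s; C = (2662·11.77 + 258.0·132.0)/2920 = 22.39 mg/L.
Outfall 3: combined Q = 3142 L/s; C = (2920·22.39 + 222.0·344.0)/3142 = 45.11 mg/L.

45.1 mg/L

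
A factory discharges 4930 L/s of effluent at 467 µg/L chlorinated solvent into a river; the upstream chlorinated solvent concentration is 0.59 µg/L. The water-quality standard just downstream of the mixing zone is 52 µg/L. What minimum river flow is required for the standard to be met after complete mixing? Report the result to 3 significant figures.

39800 L/s

Set C_mix = 52: (Q·0.5900 + 4930·467.0) / (Q + 4930) = 52
→ Q = 4930·(467.0 − 52)/(52 − 0.5900) = 39800 L/s.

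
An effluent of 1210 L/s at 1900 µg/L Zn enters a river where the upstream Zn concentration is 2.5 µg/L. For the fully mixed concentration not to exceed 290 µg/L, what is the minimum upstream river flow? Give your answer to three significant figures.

6780 L/s

Set C_mix = 290: (Q·2.500 + 1210·1900) / (Q + 1210) = 290
→ Q = 1210·(1900 − 290)/(290 − 2.500) = 6776 L/s.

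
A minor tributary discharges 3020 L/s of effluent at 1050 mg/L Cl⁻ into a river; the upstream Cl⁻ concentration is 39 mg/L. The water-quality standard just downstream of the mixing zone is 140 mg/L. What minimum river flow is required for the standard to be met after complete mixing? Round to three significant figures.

Set C_mix = 140: (Q·39.00 + 3020·1050) / (Q + 3020) = 140
→ Q = 3020·(1050 − 140)/(140 − 39.00) = 27210 L/s.

27200 L/s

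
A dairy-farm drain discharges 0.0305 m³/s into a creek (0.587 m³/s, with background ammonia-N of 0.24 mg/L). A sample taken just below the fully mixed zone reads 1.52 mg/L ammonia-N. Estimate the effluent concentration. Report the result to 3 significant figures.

26.2 mg/L

Mass balance: 0.5870·0.2400 + 0.03050·Cₑ = 0.6175·1.520
→ Cₑ = (0.6175·1.520 − 0.5870·0.2400) / 0.03050 = 26.15 mg/L.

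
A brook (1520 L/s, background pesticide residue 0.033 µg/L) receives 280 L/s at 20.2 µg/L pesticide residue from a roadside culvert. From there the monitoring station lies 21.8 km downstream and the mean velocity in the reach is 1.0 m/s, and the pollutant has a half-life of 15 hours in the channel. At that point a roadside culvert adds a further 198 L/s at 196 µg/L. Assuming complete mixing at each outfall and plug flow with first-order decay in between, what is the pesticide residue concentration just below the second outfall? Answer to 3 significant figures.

After mixing, C = (1520·0.03300 + 280.0·20.20) / 1800 = 5706/1800 = 3.170 µg/L; combined flow 1800 L/s.
Travel time t = 21.8·1000 / 1.0 = 21800 s = 6.056 h.
Half-life 15 h → k = ln 2 / 15 = 0.04621 h⁻¹ = 1.109 d⁻¹.
Decay over the reach: 3.170·exp(−kt) = 3.170·0.7559 = 2.396 µg/L.
At the second outfall, C = (1800·2.396 + 198.0·196.0) / (1800 + 198.0) = 21.58 µg/L.

21.6 µg/L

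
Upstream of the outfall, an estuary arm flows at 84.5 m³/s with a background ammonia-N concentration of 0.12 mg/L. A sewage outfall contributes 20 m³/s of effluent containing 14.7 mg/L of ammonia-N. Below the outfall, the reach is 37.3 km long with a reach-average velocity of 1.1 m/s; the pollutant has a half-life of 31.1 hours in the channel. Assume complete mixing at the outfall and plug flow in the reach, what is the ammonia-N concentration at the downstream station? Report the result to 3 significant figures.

Mixed concentration C = ΣQC/ΣQ = (84.50·0.1200 + 20.00·14.70) / 104.5 = 304.1/104.5 = 2.910 mg/L.
Travel time t = 37.3·1000 / 1.1 = 33910 s = 9.419 h.
Half-life 31.1 h → k = ln 2 / 31.1 = 0.02229 h⁻¹ = 0.5349 d⁻¹.
Decay over the reach: 2.910·exp(−kt) = 2.910·0.8106 = 2.359 mg/L.

2.36 mg/L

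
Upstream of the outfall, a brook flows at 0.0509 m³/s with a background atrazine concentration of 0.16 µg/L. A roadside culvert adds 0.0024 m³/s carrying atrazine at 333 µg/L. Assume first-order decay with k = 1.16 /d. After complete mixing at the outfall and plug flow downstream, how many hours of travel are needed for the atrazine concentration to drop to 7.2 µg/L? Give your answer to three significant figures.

Mixed concentration C = ΣQC/ΣQ = (0.05090·0.1600 + 0.002400·333.0) / 0.05330 = 0.8073/0.05330 = 15.15 µg/L.
15.15·exp(−k·t) = 7.2 → t = ln(15.15/7.2)/k = 55400 s = 15.39 h.

15.4 h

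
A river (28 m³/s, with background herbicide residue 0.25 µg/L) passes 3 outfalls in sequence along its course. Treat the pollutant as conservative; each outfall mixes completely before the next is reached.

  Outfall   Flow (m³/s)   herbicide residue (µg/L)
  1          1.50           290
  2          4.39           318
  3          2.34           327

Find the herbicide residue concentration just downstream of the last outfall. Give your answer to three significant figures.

Outfall 1: combined Q = 29.50 m³/s; C = (28.00·0.2500 + 1.500·290.0)/29.50 = 14.98 µg/L.
Outfall 2: combined Q = 33.89 m³/s; C = (29.50·14.98 + 4.390·318.0)/33.89 = 54.23 µg/L.
Outfall 3: combined Q = 36.23 m³/s; C = (33.89·54.23 + 2.340·327.0)/36.23 = 71.85 µg/L.

71.9 µg/L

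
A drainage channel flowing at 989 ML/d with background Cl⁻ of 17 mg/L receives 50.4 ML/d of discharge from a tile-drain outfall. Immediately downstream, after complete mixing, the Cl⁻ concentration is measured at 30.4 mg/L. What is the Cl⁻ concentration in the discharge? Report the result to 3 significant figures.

293 mg/L

Mass balance: 989.0·17.00 + 50.40·Cₑ = 1039·30.40
→ Cₑ = (1039·30.40 − 989.0·17.00) / 50.40 = 293.3 mg/L.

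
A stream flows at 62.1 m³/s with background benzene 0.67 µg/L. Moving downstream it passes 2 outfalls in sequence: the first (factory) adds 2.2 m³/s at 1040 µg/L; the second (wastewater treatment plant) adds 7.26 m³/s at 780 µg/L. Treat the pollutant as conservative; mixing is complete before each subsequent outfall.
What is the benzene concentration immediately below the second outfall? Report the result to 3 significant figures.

112 µg/L

Outfall 1: combined Q = 64.30 m³/s; C = (62.10·0.6700 + 2.200·1040)/64.30 = 36.23 µg/L.
Outfall 2: combined Q = 71.56 m³/s; C = (64.30·36.23 + 7.260·780.0)/71.56 = 111.7 µg/L.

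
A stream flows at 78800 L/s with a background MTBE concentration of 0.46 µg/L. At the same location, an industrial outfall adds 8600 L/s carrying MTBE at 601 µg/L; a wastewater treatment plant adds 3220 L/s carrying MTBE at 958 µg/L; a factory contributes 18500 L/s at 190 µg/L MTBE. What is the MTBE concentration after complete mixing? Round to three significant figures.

108 µg/L

Flow-weighted average: C = (78800·0.4600 + 8600·601.0 + 3220·958.0 + 18500·190.0) / 109100 = 11800000/109100 = 108.2 µg/L.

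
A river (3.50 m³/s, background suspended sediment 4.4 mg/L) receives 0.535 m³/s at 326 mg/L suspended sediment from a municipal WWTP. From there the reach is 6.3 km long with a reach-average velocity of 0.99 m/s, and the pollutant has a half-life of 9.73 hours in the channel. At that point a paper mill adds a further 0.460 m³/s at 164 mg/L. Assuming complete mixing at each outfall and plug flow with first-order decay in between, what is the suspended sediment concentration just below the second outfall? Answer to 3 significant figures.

Mixed concentration C = ΣQC/ΣQ = (3.500·4.400 + 0.5350·326.0) / 4.035 = 189.8/4.035 = 47.04 mg/L; combined flow 4.035 m³/s.
Travel time t = 6.3·1000 / 0.99 = 6364 s = 1.768 h.
Half-life 9.73 h → k = ln 2 / 9.73 = 0.07124 h⁻¹ = 1.710 d⁻¹.
Decay over the reach: 47.04·exp(−kt) = 47.04·0.8817 = 41.48 mg/L.
At the second outfall, C = (4.035·41.48 + 0.4600·164.0) / (4.035 + 0.4600) = 54.01 mg/L.

54.0 mg/L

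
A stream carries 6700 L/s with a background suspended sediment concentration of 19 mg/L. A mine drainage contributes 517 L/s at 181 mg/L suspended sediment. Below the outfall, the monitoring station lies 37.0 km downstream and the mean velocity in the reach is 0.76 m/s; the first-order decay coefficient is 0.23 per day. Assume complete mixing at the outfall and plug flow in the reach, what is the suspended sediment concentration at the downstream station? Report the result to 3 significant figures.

Flow-weighted average: C = (6700·19.00 + 517.0·181.0) / 7217 = 220900/7217 = 30.61 mg/L.
Travel time t = 37.0·1000 / 0.76 = 48680 s = 13.52 h.
Decay over the reach: 30.61·exp(−kt) = 30.61·0.8784 = 26.88 mg/L.

26.9 mg/L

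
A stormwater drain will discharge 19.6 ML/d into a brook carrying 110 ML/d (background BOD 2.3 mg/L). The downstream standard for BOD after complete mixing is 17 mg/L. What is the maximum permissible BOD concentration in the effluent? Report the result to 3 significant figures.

99.5 mg/L

At the limit, (Qr·Cr + Qe·Cₑ)/(Qr + Qe) = 17:
Cₑ = (129.6·17 − 110.0·2.300) / 19.60 = 99.50 mg/L.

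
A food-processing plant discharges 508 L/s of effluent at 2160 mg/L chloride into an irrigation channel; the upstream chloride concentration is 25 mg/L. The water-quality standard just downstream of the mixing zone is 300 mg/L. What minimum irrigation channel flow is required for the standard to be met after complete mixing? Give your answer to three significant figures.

Set C_mix = 300: (Q·25.00 + 508.0·2160) / (Q + 508.0) = 300
→ Q = 508.0·(2160 − 300)/(300 − 25.00) = 3436 L/s.

3440 L/s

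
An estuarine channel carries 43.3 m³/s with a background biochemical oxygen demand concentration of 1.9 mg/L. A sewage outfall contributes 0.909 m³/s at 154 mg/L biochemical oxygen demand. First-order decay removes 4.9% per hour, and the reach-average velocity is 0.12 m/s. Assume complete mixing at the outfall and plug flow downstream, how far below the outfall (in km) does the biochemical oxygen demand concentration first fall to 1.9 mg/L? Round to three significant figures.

Flow-weighted average: C = (43.30·1.900 + 0.9090·154.0) / 44.21 = 222.3/44.21 = 5.027 mg/L.
4.9%/h lost → k = −ln(1 − 0.049) = 0.05024 h⁻¹.
Set 5.027·exp(−k·t) = 1.9 → t = ln(5.027/1.9)/k = 69720 s = 19.37 h.
Distance = v·t = 0.12·69720 = 8367 m = 8.367 km.

8.37 km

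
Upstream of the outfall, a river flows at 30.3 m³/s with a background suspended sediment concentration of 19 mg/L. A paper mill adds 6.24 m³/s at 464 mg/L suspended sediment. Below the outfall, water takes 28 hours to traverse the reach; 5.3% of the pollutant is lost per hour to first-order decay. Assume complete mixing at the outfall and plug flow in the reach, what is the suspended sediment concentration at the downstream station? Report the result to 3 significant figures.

20.7 mg/L

Conservation of mass: C = (30.30·19.00 + 6.240·464.0) / 36.54 = 3471/36.54 = 94.99 mg/L.
5.3%/h lost → k = −ln(1 − 0.053) = 0.05446 h⁻¹.
First-order decay: C = 94.99·exp(−k·t) = 94.99·0.2177 = 20.68 mg/L.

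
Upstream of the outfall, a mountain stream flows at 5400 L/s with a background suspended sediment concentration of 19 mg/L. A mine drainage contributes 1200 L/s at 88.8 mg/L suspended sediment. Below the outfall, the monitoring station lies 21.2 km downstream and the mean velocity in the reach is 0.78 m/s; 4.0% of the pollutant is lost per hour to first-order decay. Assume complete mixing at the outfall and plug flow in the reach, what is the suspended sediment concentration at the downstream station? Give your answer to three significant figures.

23.3 mg/L

After mixing, C = (5400·19.00 + 1200·88.80) / 6600 = 209200/6600 = 31.69 mg/L.
Travel time t = 21.2·1000 / 0.78 = 27180 s = 7.550 h.
4.0%/h lost → k = −ln(1 − 0.04) = 0.04082 h⁻¹.
Applying C = C₀e^(−kt): 31.69 × 0.7348 = 23.29 mg/L.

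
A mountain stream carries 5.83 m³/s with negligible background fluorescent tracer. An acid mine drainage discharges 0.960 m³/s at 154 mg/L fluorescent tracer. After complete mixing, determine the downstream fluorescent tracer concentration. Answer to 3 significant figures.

21.8 mg/L

Mass balance: C = (5.830·0 + 0.9600·154.0) / 6.790 = 147.8/6.790 = 21.77 mg/L.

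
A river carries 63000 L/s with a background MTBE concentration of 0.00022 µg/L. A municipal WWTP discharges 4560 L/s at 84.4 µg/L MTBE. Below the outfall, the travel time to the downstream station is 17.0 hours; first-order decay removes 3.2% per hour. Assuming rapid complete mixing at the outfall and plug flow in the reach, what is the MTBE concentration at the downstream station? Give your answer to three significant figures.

Conservation of mass: C = (63000·0.0002200 + 4560·84.40) / 67560 = 384900/67560 = 5.697 µg/L.
3.2%/h lost → k = −ln(1 − 0.032) = 0.03252 h⁻¹.
After decay, C = 5.697 × e^(−kt) = 5.697 × 0.5753 = 3.277 µg/L.

3.28 µg/L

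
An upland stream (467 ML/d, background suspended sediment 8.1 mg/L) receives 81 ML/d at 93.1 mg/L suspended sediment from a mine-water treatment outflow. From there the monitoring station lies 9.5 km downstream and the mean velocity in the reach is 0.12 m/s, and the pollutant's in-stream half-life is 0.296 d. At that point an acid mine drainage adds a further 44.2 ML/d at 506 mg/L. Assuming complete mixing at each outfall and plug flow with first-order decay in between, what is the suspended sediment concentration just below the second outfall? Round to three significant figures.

Conservation of mass: C = (467.0·8.100 + 81.00·93.10) / 548.0 = 11320/548.0 = 20.66 mg/L; combined flow 548.0 ML/d.
Travel time t = 9.5·1000 / 0.12 = 79170 s = 21.99 h.
Half-life 0.296 d → k = ln 2 / 0.296 = 2.342 d⁻¹.
After decay, C = 20.66 × e^(−kt) = 20.66 × 0.1170 = 2.417 mg/L.
Second outfall: C = (548.0·2.417 + 44.20·506.0)/592.2 = 40.00 mg/L.

40.0 mg/L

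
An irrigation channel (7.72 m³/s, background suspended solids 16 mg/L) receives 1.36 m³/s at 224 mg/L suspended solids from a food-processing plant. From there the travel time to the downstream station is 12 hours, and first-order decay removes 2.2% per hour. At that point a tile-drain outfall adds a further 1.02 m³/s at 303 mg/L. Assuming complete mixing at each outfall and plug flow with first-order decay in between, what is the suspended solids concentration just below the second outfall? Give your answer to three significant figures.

Flow-weighted average: C = (7.720·16.00 + 1.360·224.0) / 9.080 = 428.2/9.080 = 47.15 mg/L; combined flow 9.080 m³/s.
2.2%/h lost → k = −ln(1 − 0.022) = 0.02225 h⁻¹.
First-order decay: C = 47.15·exp(−k·t) = 47.15·0.7657 = 36.11 mg/L.
At the second outfall, C = (9.080·36.11 + 1.020·303.0) / (9.080 + 1.020) = 63.06 mg/L.

63.1 mg/L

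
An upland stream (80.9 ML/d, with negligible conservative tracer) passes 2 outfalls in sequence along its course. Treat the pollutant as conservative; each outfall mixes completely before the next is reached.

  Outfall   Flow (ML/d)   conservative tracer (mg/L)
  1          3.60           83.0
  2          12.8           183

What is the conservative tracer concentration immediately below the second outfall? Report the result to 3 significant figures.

27.1 mg/L

After outfall 1: Q = 80.90 + 3.600 = 84.50 ML/d; C = (80.90·0 + 3.600·83.00)/84.50 = 3.536 mg/L.
After outfall 2: Q = 84.50 + 12.80 = 97.30 ML/d; C = (84.50·3.536 + 12.80·183.0)/97.30 = 27.14 mg/L.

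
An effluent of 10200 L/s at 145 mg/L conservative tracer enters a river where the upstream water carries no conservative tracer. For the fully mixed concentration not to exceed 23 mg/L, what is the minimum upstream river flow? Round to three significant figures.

54100 L/s

Set C_mix = 23: (Q·0 + 10200·145.0) / (Q + 10200) = 23
→ Q = 10200·(145.0 − 23)/(23 − 0) = 54100 L/s.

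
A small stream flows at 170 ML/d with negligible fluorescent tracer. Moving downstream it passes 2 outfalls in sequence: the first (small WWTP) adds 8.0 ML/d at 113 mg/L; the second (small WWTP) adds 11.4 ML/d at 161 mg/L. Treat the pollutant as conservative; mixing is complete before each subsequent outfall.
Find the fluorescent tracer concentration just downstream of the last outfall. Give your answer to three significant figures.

Below outfall 1: Q → 178.0 ML/d, C = (170.0·0 + 8.000·113.0)/178.0 = 5.079 mg/L.
Below outfall 2: Q → 189.4 ML/d, C = (178.0·5.079 + 11.40·161.0)/189.4 = 14.46 mg/L.

14.5 mg/L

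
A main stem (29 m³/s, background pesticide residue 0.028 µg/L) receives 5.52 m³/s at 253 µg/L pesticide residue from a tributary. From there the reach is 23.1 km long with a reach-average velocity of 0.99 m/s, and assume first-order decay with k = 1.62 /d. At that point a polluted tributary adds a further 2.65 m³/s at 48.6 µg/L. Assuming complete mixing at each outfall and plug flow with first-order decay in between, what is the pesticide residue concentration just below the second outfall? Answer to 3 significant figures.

Mass balance: C = (29.00·0.02800 + 5.520·253.0) / 34.52 = 1397/34.52 = 40.48 µg/L; combined flow 34.52 m³/s.
Travel time t = 23.1·1000 / 0.99 = 23330 s = 6.481 h.
After decay, C = 40.48 × e^(−kt) = 40.48 × 0.6456 = 26.14 µg/L.
Second outfall: C = (34.52·26.14 + 2.650·48.60)/37.17 = 27.74 µg/L.

27.7 µg/L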